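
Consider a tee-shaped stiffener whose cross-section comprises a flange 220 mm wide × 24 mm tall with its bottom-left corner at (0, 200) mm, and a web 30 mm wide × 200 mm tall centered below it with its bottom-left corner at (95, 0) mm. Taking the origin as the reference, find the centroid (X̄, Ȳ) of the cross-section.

web: A = 30 × 200 = 6000.00, centroid at (110.00, 100.00).
flange: A = 220 × 24 = 5280.00, centroid at (110.00, 212.00).
ΣA = 11280.00 mm², ΣAX̄ = 1240800.00 mm³, ΣAȲ = 1719360.00 mm³.
X̄ = 1240800.00/11280.00 = 110.00 mm; Ȳ = 1719360.00/11280.00 = 152.43 mm.

X̄ = 110.00 mm, Ȳ = 152.43 mm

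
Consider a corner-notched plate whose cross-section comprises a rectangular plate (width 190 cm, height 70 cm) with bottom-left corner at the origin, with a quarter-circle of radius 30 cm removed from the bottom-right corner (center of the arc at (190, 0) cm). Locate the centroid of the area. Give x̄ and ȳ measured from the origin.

x̄ = 90.38 cm, ȳ = 36.25 cm

plate: A = 190 × 70 = 13300.00, centroid at (95.00, 35.00).
removed quarter-circle: A = −¼π·30² = -706.86, centroid at (177.27, 12.73).
ΣA = 12593.14 cm², ΣAx̄ = 1138196.91 cm³, ΣAȳ = 456500.00 cm³.
x̄ = 1138196.91/12593.14 = 90.38 cm; ȳ = 456500.00/12593.14 = 36.25 cm.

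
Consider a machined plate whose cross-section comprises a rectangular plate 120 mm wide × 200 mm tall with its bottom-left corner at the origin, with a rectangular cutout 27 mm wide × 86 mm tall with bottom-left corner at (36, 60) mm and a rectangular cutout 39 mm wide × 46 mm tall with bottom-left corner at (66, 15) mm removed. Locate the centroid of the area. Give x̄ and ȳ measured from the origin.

plate: A = 120 × 200 = 24000.00, centroid at (60.00, 100.00).
hole 1: A = −(27 × 86) = -2322.00, centroid at (49.50, 103.00).
hole 2: A = −(39 × 46) = -1794.00, centroid at (85.50, 38.00).
ΣA = 19884.00 mm²
ΣAx̄ = (24000.00)(60.00) + (-2322.00)(49.50) + (-1794.00)(85.50) = 1171674.00 mm³
ΣAȳ = (24000.00)(100.00) + (-2322.00)(103.00) + (-1794.00)(38.00) = 2092662.00 mm³
x̄ = 1171674.00 / 19884.00 = 58.93 mm
ȳ = 2092662.00 / 19884.00 = 105.24 mm

x̄ = 58.93 mm, ȳ = 105.24 mm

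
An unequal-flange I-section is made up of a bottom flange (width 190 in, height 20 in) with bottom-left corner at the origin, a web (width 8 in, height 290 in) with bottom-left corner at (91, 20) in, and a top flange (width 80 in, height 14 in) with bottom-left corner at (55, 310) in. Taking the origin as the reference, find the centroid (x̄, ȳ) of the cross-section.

x̄ = 95.00 in, ȳ = 107.16 in

bottom flange: A = 190 × 20 = 3800.00, centroid at (95.00, 10.00).
web: A = 8 × 290 = 2320.00, centroid at (95.00, 165.00).
top flange: A = 80 × 14 = 1120.00, centroid at (95.00, 317.00).
ΣA = 7240.00 in², ΣAx̄ = 687800.00 in³, ΣAȳ = 775840.00 in³.
x̄ = 687800.00/7240.00 = 95.00 in; ȳ = 775840.00/7240.00 = 107.16 in.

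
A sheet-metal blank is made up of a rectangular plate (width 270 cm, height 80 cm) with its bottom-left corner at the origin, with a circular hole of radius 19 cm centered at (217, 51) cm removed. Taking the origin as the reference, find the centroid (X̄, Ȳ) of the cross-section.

Part | A | x̄ᵢ | ȳᵢ | A·x̄ᵢ | A·ȳᵢ
plate | 21600.00 | 135.00 | 40.00 | 2916000.00 | 864000.00
hole | -1134.11 | 217.00 | 51.00 | -246102.94 | -57839.86
Σ | 20465.89 |  |  | 2669897.06 | 806160.14
X̄ = 2669897.06 / 20465.89 = 130.46 cm
Ȳ = 806160.14 / 20465.89 = 39.39 cm

X̄ = 130.46 cm, Ȳ = 39.39 cm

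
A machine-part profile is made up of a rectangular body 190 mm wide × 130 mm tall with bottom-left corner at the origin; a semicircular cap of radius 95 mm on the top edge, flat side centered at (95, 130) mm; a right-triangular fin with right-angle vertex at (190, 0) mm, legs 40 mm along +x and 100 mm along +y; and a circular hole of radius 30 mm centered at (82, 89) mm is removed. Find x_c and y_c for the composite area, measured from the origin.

rectangular body: A = 190 × 130 = 24700.00, centroid at (95.00, 65.00).
semicircular top: A = ½π·95² = 14176.44, centroid at (95.00, 170.32).
triangular fin: A = ½·40·100 = 2000.00, centroid at (203.33, 33.33).
hole: A = −π·30² = -2827.43, centroid at (82.00, 89.00).
ΣA = 38049.00 mm²
ΣAx_c = (24700.00)(95.00) + (14176.44)(95.00) + (2000.00)(203.33) + (-2827.43)(82.00) = 3868078.63 mm³
ΣAy_c = (24700.00)(65.00) + (14176.44)(170.32) + (2000.00)(33.33) + (-2827.43)(89.00) = 3835045.22 mm³
x_c = 3868078.63 / 38049.00 = 101.66 mm
y_c = 3835045.22 / 38049.00 = 100.79 mm

x_c = 101.66 mm, y_c = 100.79 mm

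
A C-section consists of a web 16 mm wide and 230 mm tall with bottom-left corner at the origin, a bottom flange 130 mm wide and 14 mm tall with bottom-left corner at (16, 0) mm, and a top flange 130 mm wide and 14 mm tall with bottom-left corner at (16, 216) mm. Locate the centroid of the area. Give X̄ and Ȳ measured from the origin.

Part | A | x̄ᵢ | ȳᵢ | A·x̄ᵢ | A·ȳᵢ
web | 3680.00 | 8.00 | 115.00 | 29440.00 | 423200.00
bottom flange | 1820.00 | 81.00 | 7.00 | 147420.00 | 12740.00
top flange | 1820.00 | 81.00 | 223.00 | 147420.00 | 405860.00
Σ | 7320.00 |  |  | 324280.00 | 841800.00
X̄ = 324280.00 / 7320.00 = 44.30 mm
Ȳ = 841800.00 / 7320.00 = 115.00 mm

X̄ = 44.30 mm, Ȳ = 115.00 mm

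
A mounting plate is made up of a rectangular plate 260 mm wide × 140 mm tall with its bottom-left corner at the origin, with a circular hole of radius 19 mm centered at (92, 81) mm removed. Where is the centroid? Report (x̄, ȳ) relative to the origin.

x̄ = 131.22 mm, ȳ = 69.65 mm

plate: A = 260 × 140 = 36400.00, centroid at (130.00, 70.00).
hole: A = −π·19² = -1134.11, centroid at (92.00, 81.00).
ΣA = 35265.89 mm², ΣAx̄ = 4627661.42 mm³, ΣAȳ = 2456136.69 mm³.
x̄ = 4627661.42/35265.89 = 131.22 mm; ȳ = 2456136.69/35265.89 = 69.65 mm.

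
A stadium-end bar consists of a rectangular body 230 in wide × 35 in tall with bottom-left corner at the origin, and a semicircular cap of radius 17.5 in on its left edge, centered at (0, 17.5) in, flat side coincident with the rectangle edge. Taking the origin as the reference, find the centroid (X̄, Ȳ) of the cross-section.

X̄ = 108.10 in, Ȳ = 17.50 in

rectangular body: A = 230 × 35 = 8050.00, centroid at (115.00, 17.50).
semicircular end: A = ½π·17.5² = 481.06, centroid at (-7.43, 17.50).
ΣA = 8531.06 in², ΣAX̄ = 922177.08 in³, ΣAȲ = 149293.49 in³.
X̄ = 922177.08/8531.06 = 108.10 in; Ȳ = 149293.49/8531.06 = 17.50 in.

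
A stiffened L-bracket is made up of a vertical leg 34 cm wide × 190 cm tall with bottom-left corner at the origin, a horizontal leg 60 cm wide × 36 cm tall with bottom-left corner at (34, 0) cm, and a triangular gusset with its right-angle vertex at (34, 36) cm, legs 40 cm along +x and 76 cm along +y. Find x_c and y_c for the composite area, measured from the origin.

x_c = 31.56 cm, y_c = 73.55 cm

vertical leg: A = 34 × 190 = 6460.00, centroid at (17.00, 95.00).
horizontal leg: A = 60 × 36 = 2160.00, centroid at (64.00, 18.00).
gusset: A = ½·40·76 = 1520.00, centroid at (47.33, 61.33).
ΣA = 10140.00 cm², ΣAx_c = 320006.67 cm³, ΣAy_c = 745806.67 cm³.
x_c = 320006.67/10140.00 = 31.56 cm; y_c = 745806.67/10140.00 = 73.55 cm.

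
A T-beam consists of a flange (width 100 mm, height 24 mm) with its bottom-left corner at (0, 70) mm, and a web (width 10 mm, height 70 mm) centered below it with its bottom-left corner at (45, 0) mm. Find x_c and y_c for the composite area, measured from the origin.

x_c = 50.00 mm, y_c = 71.39 mm

web: A = 10 × 70 = 700.00, centroid at (50.00, 35.00).
flange: A = 100 × 24 = 2400.00, centroid at (50.00, 82.00).
ΣA = 3100.00 mm², ΣAx_c = 155000.00 mm³, ΣAy_c = 221300.00 mm³.
x_c = 155000.00/3100.00 = 50.00 mm; y_c = 221300.00/3100.00 = 71.39 mm.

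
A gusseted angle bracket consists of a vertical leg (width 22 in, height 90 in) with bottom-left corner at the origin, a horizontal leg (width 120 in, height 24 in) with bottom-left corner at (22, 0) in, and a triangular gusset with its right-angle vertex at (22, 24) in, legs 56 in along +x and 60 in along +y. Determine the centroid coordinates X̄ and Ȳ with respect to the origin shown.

X̄ = 49.89 in, Ȳ = 30.21 in

Part | A | x̄ᵢ | ȳᵢ | A·x̄ᵢ | A·ȳᵢ
vertical leg | 1980.00 | 11.00 | 45.00 | 21780.00 | 89100.00
horizontal leg | 2880.00 | 82.00 | 12.00 | 236160.00 | 34560.00
gusset | 1680.00 | 40.67 | 44.00 | 68320.00 | 73920.00
Σ | 6540.00 |  |  | 326260.00 | 197580.00
X̄ = 326260.00 / 6540.00 = 49.89 in
Ȳ = 197580.00 / 6540.00 = 30.21 in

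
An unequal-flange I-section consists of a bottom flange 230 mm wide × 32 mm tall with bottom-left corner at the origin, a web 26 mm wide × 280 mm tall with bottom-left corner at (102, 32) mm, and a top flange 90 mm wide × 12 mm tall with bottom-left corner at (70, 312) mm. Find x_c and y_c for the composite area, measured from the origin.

x_c = 115.00 mm, y_c = 108.99 mm

Part | A | x̄ᵢ | ȳᵢ | A·x̄ᵢ | A·ȳᵢ
bottom flange | 7360.00 | 115.00 | 16.00 | 846400.00 | 117760.00
web | 7280.00 | 115.00 | 172.00 | 837200.00 | 1252160.00
top flange | 1080.00 | 115.00 | 318.00 | 124200.00 | 343440.00
Σ | 15720.00 |  |  | 1807800.00 | 1713360.00
x_c = 1807800.00 / 15720.00 = 115.00 mm
y_c = 1713360.00 / 15720.00 = 108.99 mm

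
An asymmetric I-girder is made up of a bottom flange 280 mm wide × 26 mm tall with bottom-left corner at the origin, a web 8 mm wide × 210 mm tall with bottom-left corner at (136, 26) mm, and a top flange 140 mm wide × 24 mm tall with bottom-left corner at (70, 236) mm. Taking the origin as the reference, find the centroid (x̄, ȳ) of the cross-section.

x̄ = 140.00 mm, ȳ = 93.18 mm

Part | A | x̄ᵢ | ȳᵢ | A·x̄ᵢ | A·ȳᵢ
bottom flange | 7280.00 | 140.00 | 13.00 | 1019200.00 | 94640.00
web | 1680.00 | 140.00 | 131.00 | 235200.00 | 220080.00
top flange | 3360.00 | 140.00 | 248.00 | 470400.00 | 833280.00
Σ | 12320.00 |  |  | 1724800.00 | 1148000.00
x̄ = 1724800.00 / 12320.00 = 140.00 mm
ȳ = 1148000.00 / 12320.00 = 93.18 mm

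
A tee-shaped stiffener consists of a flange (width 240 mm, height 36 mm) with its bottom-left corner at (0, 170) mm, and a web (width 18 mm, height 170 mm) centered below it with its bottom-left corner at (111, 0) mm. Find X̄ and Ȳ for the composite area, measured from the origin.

web: A = 18 × 170 = 3060.00, centroid at (120.00, 85.00).
flange: A = 240 × 36 = 8640.00, centroid at (120.00, 188.00).
ΣA = 11700.00 mm², ΣAX̄ = 1404000.00 mm³, ΣAȲ = 1884420.00 mm³.
X̄ = 1404000.00/11700.00 = 120.00 mm; Ȳ = 1884420.00/11700.00 = 161.06 mm.

X̄ = 120.00 mm, Ȳ = 161.06 mm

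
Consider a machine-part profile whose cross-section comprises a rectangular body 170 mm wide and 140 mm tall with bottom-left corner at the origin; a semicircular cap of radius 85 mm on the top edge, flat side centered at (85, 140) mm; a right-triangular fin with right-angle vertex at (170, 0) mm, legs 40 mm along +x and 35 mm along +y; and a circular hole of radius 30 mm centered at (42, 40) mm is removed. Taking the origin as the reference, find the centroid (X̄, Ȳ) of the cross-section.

X̄ = 90.77 mm, Ȳ = 107.79 mm

Part | A | x̄ᵢ | ȳᵢ | A·x̄ᵢ | A·ȳᵢ
rectangular body | 23800.00 | 85.00 | 70.00 | 2023000.00 | 1666000.00
semicircular top | 11349.00 | 85.00 | 176.08 | 964665.29 | 1998277.15
triangular fin | 700.00 | 183.33 | 11.67 | 128333.33 | 8166.67
hole | -2827.43 | 42.00 | 40.00 | -118752.20 | -113097.34
Σ | 33021.57 |  |  | 2997246.43 | 3559346.48
X̄ = 2997246.43 / 33021.57 = 90.77 mm
Ȳ = 3559346.48 / 33021.57 = 107.79 mm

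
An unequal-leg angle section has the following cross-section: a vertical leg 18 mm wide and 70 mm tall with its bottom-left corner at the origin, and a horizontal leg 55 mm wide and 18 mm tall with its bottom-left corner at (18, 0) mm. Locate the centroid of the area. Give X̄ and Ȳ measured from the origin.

vertical leg: A = 18 × 70 = 1260.00, centroid at (9.00, 35.00).
horizontal leg: A = 55 × 18 = 990.00, centroid at (45.50, 9.00).
ΣA = 2250.00 mm², ΣAX̄ = 56385.00 mm³, ΣAȲ = 53010.00 mm³.
X̄ = 56385.00/2250.00 = 25.06 mm; Ȳ = 53010.00/2250.00 = 23.56 mm.

X̄ = 25.06 mm, Ȳ = 23.56 mm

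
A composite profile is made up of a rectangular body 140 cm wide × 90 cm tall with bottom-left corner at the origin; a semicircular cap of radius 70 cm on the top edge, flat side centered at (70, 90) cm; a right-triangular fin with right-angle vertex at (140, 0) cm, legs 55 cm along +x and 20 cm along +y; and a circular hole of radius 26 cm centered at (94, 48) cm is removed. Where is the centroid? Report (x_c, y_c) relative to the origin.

rectangular body: A = 140 × 90 = 12600.00, centroid at (70.00, 45.00).
semicircular top: A = ½π·70² = 7696.90, centroid at (70.00, 119.71).
triangular fin: A = ½·55·20 = 550.00, centroid at (158.33, 6.67).
hole: A = −π·26² = -2123.72, centroid at (94.00, 48.00).
ΣA = 18723.19 cm²
ΣAx_c = (12600.00)(70.00) + (7696.90)(70.00) + (550.00)(158.33) + (-2123.72)(94.00) = 1308237.11 cm³
ΣAy_c = (12600.00)(45.00) + (7696.90)(119.71) + (550.00)(6.67) + (-2123.72)(48.00) = 1390116.12 cm³
x_c = 1308237.11 / 18723.19 = 69.87 cm
y_c = 1390116.12 / 18723.19 = 74.25 cm

x_c = 69.87 cm, y_c = 74.25 cm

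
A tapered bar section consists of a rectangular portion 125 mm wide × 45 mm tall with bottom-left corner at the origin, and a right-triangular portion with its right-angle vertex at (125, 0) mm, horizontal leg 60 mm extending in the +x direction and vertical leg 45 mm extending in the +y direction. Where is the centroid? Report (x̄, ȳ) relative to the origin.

x̄ = 78.47 mm, ȳ = 21.05 mm

Part | A | x̄ᵢ | ȳᵢ | A·x̄ᵢ | A·ȳᵢ
rectangular portion | 5625.00 | 62.50 | 22.50 | 351562.50 | 126562.50
triangular portion | 1350.00 | 145.00 | 15.00 | 195750.00 | 20250.00
Σ | 6975.00 |  |  | 547312.50 | 146812.50
x̄ = 547312.50 / 6975.00 = 78.47 mm
ȳ = 146812.50 / 6975.00 = 21.05 mm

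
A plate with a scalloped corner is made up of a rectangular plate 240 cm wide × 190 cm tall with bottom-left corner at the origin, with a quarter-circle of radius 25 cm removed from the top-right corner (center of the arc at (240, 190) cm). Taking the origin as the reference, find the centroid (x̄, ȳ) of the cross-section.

plate: A = 240 × 190 = 45600.00, centroid at (120.00, 95.00).
removed quarter-circle: A = −¼π·25² = -490.87, centroid at (229.39, 179.39).
ΣA = 45109.13 cm², ΣAx̄ = 5359398.61 cm³, ΣAȳ = 4243942.30 cm³.
x̄ = 5359398.61/45109.13 = 118.81 cm; ȳ = 4243942.30/45109.13 = 94.08 cm.

x̄ = 118.81 cm, ȳ = 94.08 cm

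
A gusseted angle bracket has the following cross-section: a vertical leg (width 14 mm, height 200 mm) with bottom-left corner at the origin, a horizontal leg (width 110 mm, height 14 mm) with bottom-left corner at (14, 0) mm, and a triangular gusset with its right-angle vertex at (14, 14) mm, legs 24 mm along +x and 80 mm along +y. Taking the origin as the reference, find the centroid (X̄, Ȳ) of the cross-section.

X̄ = 27.73 mm, Ȳ = 62.23 mm

vertical leg: A = 14 × 200 = 2800.00, centroid at (7.00, 100.00).
horizontal leg: A = 110 × 14 = 1540.00, centroid at (69.00, 7.00).
gusset: A = ½·24·80 = 960.00, centroid at (22.00, 40.67).
ΣA = 5300.00 mm², ΣAX̄ = 146980.00 mm³, ΣAȲ = 329820.00 mm³.
X̄ = 146980.00/5300.00 = 27.73 mm; Ȳ = 329820.00/5300.00 = 62.23 mm.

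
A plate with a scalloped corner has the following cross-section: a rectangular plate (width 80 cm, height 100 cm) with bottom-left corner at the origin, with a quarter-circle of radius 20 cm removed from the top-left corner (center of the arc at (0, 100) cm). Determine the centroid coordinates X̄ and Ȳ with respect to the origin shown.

X̄ = 41.29 cm, Ȳ = 48.30 cm

plate: A = 80 × 100 = 8000.00, centroid at (40.00, 50.00).
removed quarter-circle: A = −¼π·20² = -314.16, centroid at (8.49, 91.51).
ΣA = 7685.84 cm²
ΣAX̄ = (8000.00)(40.00) + (-314.16)(8.49) = 317333.33 cm³
ΣAȲ = (8000.00)(50.00) + (-314.16)(91.51) = 371250.74 cm³
X̄ = 317333.33 / 7685.84 = 41.29 cm
Ȳ = 371250.74 / 7685.84 = 48.30 cm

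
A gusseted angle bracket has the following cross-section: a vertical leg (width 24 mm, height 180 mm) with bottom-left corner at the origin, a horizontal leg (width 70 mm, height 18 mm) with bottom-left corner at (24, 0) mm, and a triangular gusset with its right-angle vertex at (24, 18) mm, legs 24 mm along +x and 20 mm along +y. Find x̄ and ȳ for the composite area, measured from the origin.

vertical leg: A = 24 × 180 = 4320.00, centroid at (12.00, 90.00).
horizontal leg: A = 70 × 18 = 1260.00, centroid at (59.00, 9.00).
gusset: A = ½·24·20 = 240.00, centroid at (32.00, 24.67).
ΣA = 5820.00 mm²
ΣAx̄ = (4320.00)(12.00) + (1260.00)(59.00) + (240.00)(32.00) = 133860.00 mm³
ΣAȳ = (4320.00)(90.00) + (1260.00)(9.00) + (240.00)(24.67) = 406060.00 mm³
x̄ = 133860.00 / 5820.00 = 23.00 mm
ȳ = 406060.00 / 5820.00 = 69.77 mm

x̄ = 23.00 mm, ȳ = 69.77 mm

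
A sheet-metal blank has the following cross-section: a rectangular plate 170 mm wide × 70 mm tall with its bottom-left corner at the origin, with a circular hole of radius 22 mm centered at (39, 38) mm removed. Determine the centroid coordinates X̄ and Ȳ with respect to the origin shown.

X̄ = 91.74 mm, Ȳ = 34.56 mm

plate: A = 170 × 70 = 11900.00, centroid at (85.00, 35.00).
hole: A = −π·22² = -1520.53, centroid at (39.00, 38.00).
ΣA = 10379.47 mm²
ΣAX̄ = (11900.00)(85.00) + (-1520.53)(39.00) = 952199.30 mm³
ΣAȲ = (11900.00)(35.00) + (-1520.53)(38.00) = 358719.83 mm³
X̄ = 952199.30 / 10379.47 = 91.74 mm
Ȳ = 358719.83 / 10379.47 = 34.56 mm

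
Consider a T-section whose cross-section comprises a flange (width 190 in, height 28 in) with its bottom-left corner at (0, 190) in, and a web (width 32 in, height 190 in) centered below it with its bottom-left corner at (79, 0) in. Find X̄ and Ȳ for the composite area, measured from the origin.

X̄ = 95.00 in, Ȳ = 145.87 in

web: A = 32 × 190 = 6080.00, centroid at (95.00, 95.00).
flange: A = 190 × 28 = 5320.00, centroid at (95.00, 204.00).
ΣA = 11400.00 in²
ΣAX̄ = (6080.00)(95.00) + (5320.00)(95.00) = 1083000.00 in³
ΣAȲ = (6080.00)(95.00) + (5320.00)(204.00) = 1662880.00 in³
X̄ = 1083000.00 / 11400.00 = 95.00 in
Ȳ = 1662880.00 / 11400.00 = 145.87 in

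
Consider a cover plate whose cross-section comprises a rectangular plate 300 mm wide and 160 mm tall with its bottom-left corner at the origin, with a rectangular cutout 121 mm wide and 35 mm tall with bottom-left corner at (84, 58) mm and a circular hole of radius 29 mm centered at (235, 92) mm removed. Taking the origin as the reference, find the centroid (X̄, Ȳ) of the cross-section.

X̄ = 145.11 mm, Ȳ = 79.69 mm

plate: A = 300 × 160 = 48000.00, centroid at (150.00, 80.00).
hole 1: A = −(121 × 35) = -4235.00, centroid at (144.50, 75.50).
hole 2: A = −π·29² = -2642.08, centroid at (235.00, 92.00).
ΣA = 41122.92 mm²
ΣAX̄ = (48000.00)(150.00) + (-4235.00)(144.50) + (-2642.08)(235.00) = 5967153.84 mm³
ΣAȲ = (48000.00)(80.00) + (-4235.00)(75.50) + (-2642.08)(92.00) = 3277186.19 mm³
X̄ = 5967153.84 / 41122.92 = 145.11 mm
Ȳ = 3277186.19 / 41122.92 = 79.69 mm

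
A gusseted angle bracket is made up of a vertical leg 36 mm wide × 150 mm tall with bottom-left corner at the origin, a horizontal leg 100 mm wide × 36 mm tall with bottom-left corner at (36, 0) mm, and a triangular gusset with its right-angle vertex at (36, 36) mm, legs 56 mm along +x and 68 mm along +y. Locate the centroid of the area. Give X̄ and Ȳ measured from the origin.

X̄ = 46.85 mm, Ȳ = 53.33 mm

vertical leg: A = 36 × 150 = 5400.00, centroid at (18.00, 75.00).
horizontal leg: A = 100 × 36 = 3600.00, centroid at (86.00, 18.00).
gusset: A = ½·56·68 = 1904.00, centroid at (54.67, 58.67).
ΣA = 10904.00 mm²
ΣAX̄ = (5400.00)(18.00) + (3600.00)(86.00) + (1904.00)(54.67) = 510885.33 mm³
ΣAȲ = (5400.00)(75.00) + (3600.00)(18.00) + (1904.00)(58.67) = 581501.33 mm³
X̄ = 510885.33 / 10904.00 = 46.85 mm
Ȳ = 581501.33 / 10904.00 = 53.33 mm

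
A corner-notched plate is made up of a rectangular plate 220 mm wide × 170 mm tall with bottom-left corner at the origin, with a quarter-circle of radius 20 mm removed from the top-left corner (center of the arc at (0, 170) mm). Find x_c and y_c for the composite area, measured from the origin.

x_c = 110.86 mm, y_c = 84.35 mm

Part | A | x̄ᵢ | ȳᵢ | A·x̄ᵢ | A·ȳᵢ
plate | 37400.00 | 110.00 | 85.00 | 4114000.00 | 3179000.00
removed quarter-circle | -314.16 | 8.49 | 161.51 | -2666.67 | -50740.41
Σ | 37085.84 |  |  | 4111333.33 | 3128259.59
x_c = 4111333.33 / 37085.84 = 110.86 mm
y_c = 3128259.59 / 37085.84 = 84.35 mm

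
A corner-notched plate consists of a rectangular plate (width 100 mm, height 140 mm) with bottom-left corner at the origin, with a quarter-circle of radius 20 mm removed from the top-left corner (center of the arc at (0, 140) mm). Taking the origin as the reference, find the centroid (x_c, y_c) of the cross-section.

plate: A = 100 × 140 = 14000.00, centroid at (50.00, 70.00).
removed quarter-circle: A = −¼π·20² = -314.16, centroid at (8.49, 131.51).
ΣA = 13685.84 mm²
ΣAx_c = (14000.00)(50.00) + (-314.16)(8.49) = 697333.33 mm³
ΣAy_c = (14000.00)(70.00) + (-314.16)(131.51) = 938684.37 mm³
x_c = 697333.33 / 13685.84 = 50.95 mm
y_c = 938684.37 / 13685.84 = 68.59 mm

x_c = 50.95 mm, y_c = 68.59 mm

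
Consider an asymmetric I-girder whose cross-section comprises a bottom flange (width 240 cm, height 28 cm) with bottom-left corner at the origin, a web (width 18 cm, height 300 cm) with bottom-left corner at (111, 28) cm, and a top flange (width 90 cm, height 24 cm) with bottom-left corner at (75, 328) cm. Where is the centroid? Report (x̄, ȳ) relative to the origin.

bottom flange: A = 240 × 28 = 6720.00, centroid at (120.00, 14.00).
web: A = 18 × 300 = 5400.00, centroid at (120.00, 178.00).
top flange: A = 90 × 24 = 2160.00, centroid at (120.00, 340.00).
ΣA = 14280.00 cm², ΣAx̄ = 1713600.00 cm³, ΣAȳ = 1789680.00 cm³.
x̄ = 1713600.00/14280.00 = 120.00 cm; ȳ = 1789680.00/14280.00 = 125.33 cm.

x̄ = 120.00 cm, ȳ = 125.33 cm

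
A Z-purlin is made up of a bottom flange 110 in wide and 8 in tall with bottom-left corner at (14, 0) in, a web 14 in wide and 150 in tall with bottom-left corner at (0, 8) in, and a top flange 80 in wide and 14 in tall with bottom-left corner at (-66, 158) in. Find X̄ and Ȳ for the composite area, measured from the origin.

Part | A | x̄ᵢ | ȳᵢ | A·x̄ᵢ | A·ȳᵢ
bottom flange | 880.00 | 69.00 | 4.00 | 60720.00 | 3520.00
web | 2100.00 | 7.00 | 83.00 | 14700.00 | 174300.00
top flange | 1120.00 | -26.00 | 165.00 | -29120.00 | 184800.00
Σ | 4100.00 |  |  | 46300.00 | 362620.00
X̄ = 46300.00 / 4100.00 = 11.29 in
Ȳ = 362620.00 / 4100.00 = 88.44 in

X̄ = 11.29 in, Ȳ = 88.44 in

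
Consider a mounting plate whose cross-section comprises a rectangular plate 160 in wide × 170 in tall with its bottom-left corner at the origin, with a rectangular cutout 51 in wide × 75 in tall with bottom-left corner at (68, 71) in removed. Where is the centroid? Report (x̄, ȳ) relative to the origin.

x̄ = 77.79 in, ȳ = 81.15 in

plate: A = 160 × 170 = 27200.00, centroid at (80.00, 85.00).
hole: A = −(51 × 75) = -3825.00, centroid at (93.50, 108.50).
ΣA = 23375.00 in², ΣAx̄ = 1818362.50 in³, ΣAȳ = 1896987.50 in³.
x̄ = 1818362.50/23375.00 = 77.79 in; ȳ = 1896987.50/23375.00 = 81.15 in.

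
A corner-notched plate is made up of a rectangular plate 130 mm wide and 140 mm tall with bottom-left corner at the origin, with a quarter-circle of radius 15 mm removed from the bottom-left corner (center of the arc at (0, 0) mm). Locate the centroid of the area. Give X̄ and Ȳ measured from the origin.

plate: A = 130 × 140 = 18200.00, centroid at (65.00, 70.00).
removed quarter-circle: A = −¼π·15² = -176.71, centroid at (6.37, 6.37).
ΣA = 18023.29 mm²
ΣAX̄ = (18200.00)(65.00) + (-176.71)(6.37) = 1181875.00 mm³
ΣAȲ = (18200.00)(70.00) + (-176.71)(6.37) = 1272875.00 mm³
X̄ = 1181875.00 / 18023.29 = 65.57 mm
Ȳ = 1272875.00 / 18023.29 = 70.62 mm

X̄ = 65.57 mm, Ȳ = 70.62 mm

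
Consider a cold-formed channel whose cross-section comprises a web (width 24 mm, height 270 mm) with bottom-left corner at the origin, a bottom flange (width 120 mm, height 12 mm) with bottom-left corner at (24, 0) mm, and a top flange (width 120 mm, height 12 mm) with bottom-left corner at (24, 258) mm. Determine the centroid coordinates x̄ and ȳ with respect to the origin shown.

x̄ = 34.15 mm, ȳ = 135.00 mm

web: A = 24 × 270 = 6480.00, centroid at (12.00, 135.00).
bottom flange: A = 120 × 12 = 1440.00, centroid at (84.00, 6.00).
top flange: A = 120 × 12 = 1440.00, centroid at (84.00, 264.00).
ΣA = 9360.00 mm², ΣAx̄ = 319680.00 mm³, ΣAȳ = 1263600.00 mm³.
x̄ = 319680.00/9360.00 = 34.15 mm; ȳ = 1263600.00/9360.00 = 135.00 mm.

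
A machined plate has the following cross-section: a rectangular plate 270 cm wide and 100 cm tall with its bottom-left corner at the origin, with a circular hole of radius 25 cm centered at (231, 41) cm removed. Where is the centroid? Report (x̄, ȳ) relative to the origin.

plate: A = 270 × 100 = 27000.00, centroid at (135.00, 50.00).
hole: A = −π·25² = -1963.50, centroid at (231.00, 41.00).
ΣA = 25036.50 cm², ΣAx̄ = 3191432.56 cm³, ΣAȳ = 1269496.69 cm³.
x̄ = 3191432.56/25036.50 = 127.47 cm; ȳ = 1269496.69/25036.50 = 50.71 cm.

x̄ = 127.47 cm, ȳ = 50.71 cm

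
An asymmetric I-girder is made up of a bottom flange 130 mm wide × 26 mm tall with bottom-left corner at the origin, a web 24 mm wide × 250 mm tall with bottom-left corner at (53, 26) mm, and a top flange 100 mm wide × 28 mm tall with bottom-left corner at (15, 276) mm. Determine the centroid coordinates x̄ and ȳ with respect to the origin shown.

x̄ = 65.00 mm, ȳ = 144.66 mm

Part | A | x̄ᵢ | ȳᵢ | A·x̄ᵢ | A·ȳᵢ
bottom flange | 3380.00 | 65.00 | 13.00 | 219700.00 | 43940.00
web | 6000.00 | 65.00 | 151.00 | 390000.00 | 906000.00
top flange | 2800.00 | 65.00 | 290.00 | 182000.00 | 812000.00
Σ | 12180.00 |  |  | 791700.00 | 1761940.00
x̄ = 791700.00 / 12180.00 = 65.00 mm
ȳ = 1761940.00 / 12180.00 = 144.66 mm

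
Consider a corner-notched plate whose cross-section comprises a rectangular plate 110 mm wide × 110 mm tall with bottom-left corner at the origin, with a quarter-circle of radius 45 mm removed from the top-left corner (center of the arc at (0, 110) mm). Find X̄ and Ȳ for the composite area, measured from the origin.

X̄ = 60.43 mm, Ȳ = 49.57 mm

plate: A = 110 × 110 = 12100.00, centroid at (55.00, 55.00).
removed quarter-circle: A = −¼π·45² = -1590.43, centroid at (19.10, 90.90).
ΣA = 10509.57 mm², ΣAX̄ = 635125.00 mm³, ΣAȲ = 520927.56 mm³.
X̄ = 635125.00/10509.57 = 60.43 mm; Ȳ = 520927.56/10509.57 = 49.57 mm.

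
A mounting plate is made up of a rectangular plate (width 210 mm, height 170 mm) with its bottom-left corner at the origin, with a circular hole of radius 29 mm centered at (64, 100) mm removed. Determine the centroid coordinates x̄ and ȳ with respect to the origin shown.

plate: A = 210 × 170 = 35700.00, centroid at (105.00, 85.00).
hole: A = −π·29² = -2642.08, centroid at (64.00, 100.00).
ΣA = 33057.92 mm²
ΣAx̄ = (35700.00)(105.00) + (-2642.08)(64.00) = 3579406.92 mm³
ΣAȳ = (35700.00)(85.00) + (-2642.08)(100.00) = 2770292.06 mm³
x̄ = 3579406.92 / 33057.92 = 108.28 mm
ȳ = 2770292.06 / 33057.92 = 83.80 mm

x̄ = 108.28 mm, ȳ = 83.80 mm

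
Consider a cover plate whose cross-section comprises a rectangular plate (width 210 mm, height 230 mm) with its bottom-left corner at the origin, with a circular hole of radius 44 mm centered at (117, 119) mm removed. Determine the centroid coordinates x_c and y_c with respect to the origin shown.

x_c = 103.27 mm, y_c = 114.42 mm

Part | A | x̄ᵢ | ȳᵢ | A·x̄ᵢ | A·ȳᵢ
plate | 48300.00 | 105.00 | 115.00 | 5071500.00 | 5554500.00
hole | -6082.12 | 117.00 | 119.00 | -711608.44 | -723772.68
Σ | 42217.88 |  |  | 4359891.56 | 4830727.32
x_c = 4359891.56 / 42217.88 = 103.27 mm
y_c = 4830727.32 / 42217.88 = 114.42 mm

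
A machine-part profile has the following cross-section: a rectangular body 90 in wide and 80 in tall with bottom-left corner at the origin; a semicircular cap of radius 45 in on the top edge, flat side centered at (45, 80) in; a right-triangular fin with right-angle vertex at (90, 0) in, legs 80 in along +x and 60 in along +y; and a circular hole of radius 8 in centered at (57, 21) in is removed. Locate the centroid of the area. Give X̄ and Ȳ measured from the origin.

rectangular body: A = 90 × 80 = 7200.00, centroid at (45.00, 40.00).
semicircular top: A = ½π·45² = 3180.86, centroid at (45.00, 99.10).
triangular fin: A = ½·80·60 = 2400.00, centroid at (116.67, 20.00).
hole: A = −π·8² = -201.06, centroid at (57.00, 21.00).
ΣA = 12579.80 in², ΣAX̄ = 735678.29 in³, ΣAȲ = 646996.70 in³.
X̄ = 735678.29/12579.80 = 58.48 in; Ȳ = 646996.70/12579.80 = 51.43 in.

X̄ = 58.48 in, Ȳ = 51.43 in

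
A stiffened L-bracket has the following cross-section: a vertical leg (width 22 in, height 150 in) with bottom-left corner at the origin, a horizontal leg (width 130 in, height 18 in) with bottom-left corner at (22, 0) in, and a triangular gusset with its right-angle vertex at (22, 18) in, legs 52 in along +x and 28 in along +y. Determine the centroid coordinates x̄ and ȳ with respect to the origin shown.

x̄ = 42.17 in, ȳ = 45.30 in

vertical leg: A = 22 × 150 = 3300.00, centroid at (11.00, 75.00).
horizontal leg: A = 130 × 18 = 2340.00, centroid at (87.00, 9.00).
gusset: A = ½·52·28 = 728.00, centroid at (39.33, 27.33).
ΣA = 6368.00 in²
ΣAx̄ = (3300.00)(11.00) + (2340.00)(87.00) + (728.00)(39.33) = 268514.67 in³
ΣAȳ = (3300.00)(75.00) + (2340.00)(9.00) + (728.00)(27.33) = 288458.67 in³
x̄ = 268514.67 / 6368.00 = 42.17 in
ȳ = 288458.67 / 6368.00 = 45.30 in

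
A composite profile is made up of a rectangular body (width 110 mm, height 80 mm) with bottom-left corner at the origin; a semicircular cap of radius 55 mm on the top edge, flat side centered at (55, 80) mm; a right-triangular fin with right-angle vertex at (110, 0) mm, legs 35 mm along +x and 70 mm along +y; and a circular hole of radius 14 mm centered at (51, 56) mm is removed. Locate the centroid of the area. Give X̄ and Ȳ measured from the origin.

rectangular body: A = 110 × 80 = 8800.00, centroid at (55.00, 40.00).
semicircular top: A = ½π·55² = 4751.66, centroid at (55.00, 103.34).
triangular fin: A = ½·35·70 = 1225.00, centroid at (121.67, 23.33).
hole: A = −π·14² = -615.75, centroid at (51.00, 56.00).
ΣA = 14160.91 mm², ΣAX̄ = 862979.55 mm³, ΣAȲ = 837150.59 mm³.
X̄ = 862979.55/14160.91 = 60.94 mm; Ȳ = 837150.59/14160.91 = 59.12 mm.

X̄ = 60.94 mm, Ȳ = 59.12 mm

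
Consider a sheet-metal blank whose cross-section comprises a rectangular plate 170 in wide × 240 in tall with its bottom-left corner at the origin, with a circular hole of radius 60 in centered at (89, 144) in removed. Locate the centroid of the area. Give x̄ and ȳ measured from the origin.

x̄ = 83.47 in, ȳ = 110.80 in

plate: A = 170 × 240 = 40800.00, centroid at (85.00, 120.00).
hole: A = −π·60² = -11309.73, centroid at (89.00, 144.00).
ΣA = 29490.27 in²
ΣAx̄ = (40800.00)(85.00) + (-11309.73)(89.00) = 2461433.71 in³
ΣAȳ = (40800.00)(120.00) + (-11309.73)(144.00) = 3267398.37 in³
x̄ = 2461433.71 / 29490.27 = 83.47 in
ȳ = 3267398.37 / 29490.27 = 110.80 in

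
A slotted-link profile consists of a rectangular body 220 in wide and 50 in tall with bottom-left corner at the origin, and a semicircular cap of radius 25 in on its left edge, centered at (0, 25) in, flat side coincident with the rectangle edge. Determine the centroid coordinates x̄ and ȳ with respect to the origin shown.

x̄ = 100.12 in, ȳ = 25.00 in

Part | A | x̄ᵢ | ȳᵢ | A·x̄ᵢ | A·ȳᵢ
rectangular body | 11000.00 | 110.00 | 25.00 | 1210000.00 | 275000.00
semicircular end | 981.75 | -10.61 | 25.00 | -10416.67 | 24543.69
Σ | 11981.75 |  |  | 1199583.33 | 299543.69
x̄ = 1199583.33 / 11981.75 = 100.12 in
ȳ = 299543.69 / 11981.75 = 25.00 in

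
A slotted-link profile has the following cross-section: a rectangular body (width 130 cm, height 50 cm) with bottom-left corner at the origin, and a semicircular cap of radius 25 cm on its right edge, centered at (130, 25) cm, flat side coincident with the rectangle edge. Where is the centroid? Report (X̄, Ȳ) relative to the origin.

rectangular body: A = 130 × 50 = 6500.00, centroid at (65.00, 25.00).
semicircular end: A = ½π·25² = 981.75, centroid at (140.61, 25.00).
ΣA = 7481.75 cm²
ΣAX̄ = (6500.00)(65.00) + (981.75)(140.61) = 560543.87 cm³
ΣAȲ = (6500.00)(25.00) + (981.75)(25.00) = 187043.69 cm³
X̄ = 560543.87 / 7481.75 = 74.92 cm
Ȳ = 187043.69 / 7481.75 = 25.00 cm

X̄ = 74.92 cm, Ȳ = 25.00 cm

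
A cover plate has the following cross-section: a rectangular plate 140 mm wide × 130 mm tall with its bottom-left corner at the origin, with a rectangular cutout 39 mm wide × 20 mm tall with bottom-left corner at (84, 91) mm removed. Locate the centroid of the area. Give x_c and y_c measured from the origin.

x_c = 68.50 mm, y_c = 63.39 mm

Part | A | x̄ᵢ | ȳᵢ | A·x̄ᵢ | A·ȳᵢ
plate | 18200.00 | 70.00 | 65.00 | 1274000.00 | 1183000.00
hole | -780.00 | 103.50 | 101.00 | -80730.00 | -78780.00
Σ | 17420.00 |  |  | 1193270.00 | 1104220.00
x_c = 1193270.00 / 17420.00 = 68.50 mm
y_c = 1104220.00 / 17420.00 = 63.39 mm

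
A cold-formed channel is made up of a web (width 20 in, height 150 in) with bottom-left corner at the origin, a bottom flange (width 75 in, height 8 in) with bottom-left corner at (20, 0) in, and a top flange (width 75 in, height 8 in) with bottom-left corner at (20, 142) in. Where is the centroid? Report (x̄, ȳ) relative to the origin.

Part | A | x̄ᵢ | ȳᵢ | A·x̄ᵢ | A·ȳᵢ
web | 3000.00 | 10.00 | 75.00 | 30000.00 | 225000.00
bottom flange | 600.00 | 57.50 | 4.00 | 34500.00 | 2400.00
top flange | 600.00 | 57.50 | 146.00 | 34500.00 | 87600.00
Σ | 4200.00 |  |  | 99000.00 | 315000.00
x̄ = 99000.00 / 4200.00 = 23.57 in
ȳ = 315000.00 / 4200.00 = 75.00 in

x̄ = 23.57 in, ȳ = 75.00 in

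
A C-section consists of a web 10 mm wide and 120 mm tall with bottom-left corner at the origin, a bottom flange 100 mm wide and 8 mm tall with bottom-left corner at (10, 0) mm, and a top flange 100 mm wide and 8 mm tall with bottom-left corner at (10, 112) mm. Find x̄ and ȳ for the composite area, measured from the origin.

web: A = 10 × 120 = 1200.00, centroid at (5.00, 60.00).
bottom flange: A = 100 × 8 = 800.00, centroid at (60.00, 4.00).
top flange: A = 100 × 8 = 800.00, centroid at (60.00, 116.00).
ΣA = 2800.00 mm²
ΣAx̄ = (1200.00)(5.00) + (800.00)(60.00) + (800.00)(60.00) = 102000.00 mm³
ΣAȳ = (1200.00)(60.00) + (800.00)(4.00) + (800.00)(116.00) = 168000.00 mm³
x̄ = 102000.00 / 2800.00 = 36.43 mm
ȳ = 168000.00 / 2800.00 = 60.00 mm

x̄ = 36.43 mm, ȳ = 60.00 mm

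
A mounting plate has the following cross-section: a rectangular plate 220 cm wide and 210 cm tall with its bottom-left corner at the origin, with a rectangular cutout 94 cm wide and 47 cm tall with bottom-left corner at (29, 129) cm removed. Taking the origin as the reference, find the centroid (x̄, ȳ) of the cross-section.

x̄ = 113.60 cm, ȳ = 99.98 cm

plate: A = 220 × 210 = 46200.00, centroid at (110.00, 105.00).
hole: A = −(94 × 47) = -4418.00, centroid at (76.00, 152.50).
ΣA = 41782.00 cm²
ΣAx̄ = (46200.00)(110.00) + (-4418.00)(76.00) = 4746232.00 cm³
ΣAȳ = (46200.00)(105.00) + (-4418.00)(152.50) = 4177255.00 cm³
x̄ = 4746232.00 / 41782.00 = 113.60 cm
ȳ = 4177255.00 / 41782.00 = 99.98 cm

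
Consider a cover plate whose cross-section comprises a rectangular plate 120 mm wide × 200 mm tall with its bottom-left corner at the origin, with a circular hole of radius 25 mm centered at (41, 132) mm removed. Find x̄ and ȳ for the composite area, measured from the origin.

x̄ = 61.69 mm, ȳ = 97.15 mm

plate: A = 120 × 200 = 24000.00, centroid at (60.00, 100.00).
hole: A = −π·25² = -1963.50, centroid at (41.00, 132.00).
ΣA = 22036.50 mm²
ΣAx̄ = (24000.00)(60.00) + (-1963.50)(41.00) = 1359496.69 mm³
ΣAȳ = (24000.00)(100.00) + (-1963.50)(132.00) = 2140818.61 mm³
x̄ = 1359496.69 / 22036.50 = 61.69 mm
ȳ = 2140818.61 / 22036.50 = 97.15 mm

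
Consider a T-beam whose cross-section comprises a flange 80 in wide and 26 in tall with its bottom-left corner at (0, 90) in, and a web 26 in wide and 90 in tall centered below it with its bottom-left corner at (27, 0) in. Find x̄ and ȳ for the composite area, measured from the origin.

x̄ = 40.00 in, ȳ = 72.29 in

web: A = 26 × 90 = 2340.00, centroid at (40.00, 45.00).
flange: A = 80 × 26 = 2080.00, centroid at (40.00, 103.00).
ΣA = 4420.00 in²
ΣAx̄ = (2340.00)(40.00) + (2080.00)(40.00) = 176800.00 in³
ΣAȳ = (2340.00)(45.00) + (2080.00)(103.00) = 319540.00 in³
x̄ = 176800.00 / 4420.00 = 40.00 in
ȳ = 319540.00 / 4420.00 = 72.29 in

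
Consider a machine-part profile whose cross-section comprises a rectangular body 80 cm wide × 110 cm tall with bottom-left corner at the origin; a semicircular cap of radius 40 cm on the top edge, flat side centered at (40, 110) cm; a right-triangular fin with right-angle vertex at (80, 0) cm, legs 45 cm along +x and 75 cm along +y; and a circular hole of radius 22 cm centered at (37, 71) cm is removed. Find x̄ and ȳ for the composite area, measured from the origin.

Part | A | x̄ᵢ | ȳᵢ | A·x̄ᵢ | A·ȳᵢ
rectangular body | 8800.00 | 40.00 | 55.00 | 352000.00 | 484000.00
semicircular top | 2513.27 | 40.00 | 126.98 | 100530.96 | 319126.82
triangular fin | 1687.50 | 95.00 | 25.00 | 160312.50 | 42187.50
hole | -1520.53 | 37.00 | 71.00 | -56259.64 | -107957.69
Σ | 11480.24 |  |  | 556583.82 | 737356.63
x̄ = 556583.82 / 11480.24 = 48.48 cm
ȳ = 737356.63 / 11480.24 = 64.23 cm

x̄ = 48.48 cm, ȳ = 64.23 cm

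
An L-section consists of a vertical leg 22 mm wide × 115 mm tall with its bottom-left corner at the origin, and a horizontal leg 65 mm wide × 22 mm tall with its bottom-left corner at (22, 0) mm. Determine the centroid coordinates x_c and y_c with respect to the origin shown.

x_c = 26.71 mm, y_c = 40.71 mm

Part | A | x̄ᵢ | ȳᵢ | A·x̄ᵢ | A·ȳᵢ
vertical leg | 2530.00 | 11.00 | 57.50 | 27830.00 | 145475.00
horizontal leg | 1430.00 | 54.50 | 11.00 | 77935.00 | 15730.00
Σ | 3960.00 |  |  | 105765.00 | 161205.00
x_c = 105765.00 / 3960.00 = 26.71 mm
y_c = 161205.00 / 3960.00 = 40.71 mm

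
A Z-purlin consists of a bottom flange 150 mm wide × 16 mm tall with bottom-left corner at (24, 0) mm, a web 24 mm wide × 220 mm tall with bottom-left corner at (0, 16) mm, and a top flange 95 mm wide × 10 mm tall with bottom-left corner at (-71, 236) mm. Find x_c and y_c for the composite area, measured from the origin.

x_c = 32.29 mm, y_c = 105.84 mm

bottom flange: A = 150 × 16 = 2400.00, centroid at (99.00, 8.00).
web: A = 24 × 220 = 5280.00, centroid at (12.00, 126.00).
top flange: A = 95 × 10 = 950.00, centroid at (-23.50, 241.00).
ΣA = 8630.00 mm²
ΣAx_c = (2400.00)(99.00) + (5280.00)(12.00) + (950.00)(-23.50) = 278635.00 mm³
ΣAy_c = (2400.00)(8.00) + (5280.00)(126.00) + (950.00)(241.00) = 913430.00 mm³
x_c = 278635.00 / 8630.00 = 32.29 mm
y_c = 913430.00 / 8630.00 = 105.84 mm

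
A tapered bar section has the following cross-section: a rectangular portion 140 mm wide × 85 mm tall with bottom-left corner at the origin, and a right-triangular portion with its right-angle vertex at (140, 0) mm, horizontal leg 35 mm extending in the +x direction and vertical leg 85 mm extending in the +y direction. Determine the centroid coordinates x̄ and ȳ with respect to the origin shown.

rectangular portion: A = 140 × 85 = 11900.00, centroid at (70.00, 42.50).
triangular portion: A = ½·35·85 = 1487.50, centroid at (151.67, 28.33).
ΣA = 13387.50 mm²
ΣAx̄ = (11900.00)(70.00) + (1487.50)(151.67) = 1058604.17 mm³
ΣAȳ = (11900.00)(42.50) + (1487.50)(28.33) = 547895.83 mm³
x̄ = 1058604.17 / 13387.50 = 79.07 mm
ȳ = 547895.83 / 13387.50 = 40.93 mm

x̄ = 79.07 mm, ȳ = 40.93 mm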